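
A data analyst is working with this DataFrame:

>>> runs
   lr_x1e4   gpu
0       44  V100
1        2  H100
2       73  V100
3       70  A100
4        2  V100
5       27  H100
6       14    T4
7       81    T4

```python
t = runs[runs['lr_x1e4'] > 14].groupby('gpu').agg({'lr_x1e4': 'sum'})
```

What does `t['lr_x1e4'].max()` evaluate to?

filter rows where lr_x1e4 > 14:
   lr_x1e4   gpu
0       44  V100
2       73  V100
3       70  A100
5       27  H100
7       81    T4
group by gpu, sum of lr_x1e4:
      lr_x1e4
gpu          
A100       70
H100       27
T4         81
V100      117
Hence 117.

117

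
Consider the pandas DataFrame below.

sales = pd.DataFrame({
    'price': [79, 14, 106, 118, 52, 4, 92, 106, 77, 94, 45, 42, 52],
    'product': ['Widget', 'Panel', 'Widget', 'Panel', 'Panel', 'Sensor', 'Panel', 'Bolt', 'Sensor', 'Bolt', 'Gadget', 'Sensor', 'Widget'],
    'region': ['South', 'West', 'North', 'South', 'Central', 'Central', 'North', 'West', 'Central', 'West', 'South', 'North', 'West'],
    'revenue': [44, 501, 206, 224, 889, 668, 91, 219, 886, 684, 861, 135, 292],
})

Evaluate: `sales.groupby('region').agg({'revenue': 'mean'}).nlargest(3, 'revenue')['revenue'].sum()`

group by region, mean of revenue:
            revenue
region             
Central  814.333333
North    144.000000
South    376.333333
West     424.000000
take 3 rows with largest revenue:
            revenue
region             
Central  814.333333
West     424.000000
South    376.333333

1614.66666667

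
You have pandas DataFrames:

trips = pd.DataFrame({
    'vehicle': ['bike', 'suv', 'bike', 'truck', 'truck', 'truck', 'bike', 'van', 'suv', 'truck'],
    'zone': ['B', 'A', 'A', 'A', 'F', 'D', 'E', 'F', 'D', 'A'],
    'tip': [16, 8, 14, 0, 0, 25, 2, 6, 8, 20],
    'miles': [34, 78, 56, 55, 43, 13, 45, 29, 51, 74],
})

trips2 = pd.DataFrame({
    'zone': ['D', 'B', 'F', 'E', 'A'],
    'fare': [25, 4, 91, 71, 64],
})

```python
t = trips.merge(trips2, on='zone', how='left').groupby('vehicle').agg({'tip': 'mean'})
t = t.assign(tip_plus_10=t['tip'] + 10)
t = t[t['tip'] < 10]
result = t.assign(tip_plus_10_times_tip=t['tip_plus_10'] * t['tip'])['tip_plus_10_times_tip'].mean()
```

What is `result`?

120.0

merge on 'zone' (how='left') → 10 rows:
  vehicle zone  tip  miles  fare
0    bike    B   16     34     4
1     suv    A    8     78    64
2    bike    A   14     56    64
3   truck    A    0     55    64
4   truck    F    0     43    91
5   truck    D   25     13    25
6    bike    E    2     45    71
7     van    F    6     29    91
8     suv    D    8     51    25
9   truck    A   20     74    64
group by vehicle, mean of tip:
               tip
vehicle           
bike     10.666667
suv       8.000000
truck    11.250000
van       6.000000
add column tip_plus_10 = t['tip'] + 10:
               tip  tip_plus_10
vehicle                        
bike     10.666667    20.666667
suv       8.000000    18.000000
truck    11.250000    21.250000
van       6.000000    16.000000
filter rows where tip < 10:
         tip  tip_plus_10
vehicle                  
suv      8.0         18.0
van      6.0         16.0
add column tip_plus_10_times_tip = t['tip_plus_10'] * t['tip']:
         tip  tip_plus_10  tip_plus_10_times_tip
vehicle                                         
suv      8.0         18.0                  144.0
van      6.0         16.0                   96.0
Then the mean of column 'tip_plus_10_times_tip': 120.0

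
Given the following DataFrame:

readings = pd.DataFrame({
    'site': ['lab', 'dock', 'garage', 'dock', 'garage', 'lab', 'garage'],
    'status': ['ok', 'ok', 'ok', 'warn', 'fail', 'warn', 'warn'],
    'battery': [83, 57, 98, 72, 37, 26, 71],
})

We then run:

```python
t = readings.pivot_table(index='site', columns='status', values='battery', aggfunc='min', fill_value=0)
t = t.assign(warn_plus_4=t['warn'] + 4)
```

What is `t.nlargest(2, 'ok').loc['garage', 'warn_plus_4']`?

pivot: rows=site, cols=status, min(battery):
status  fail  ok  warn
site                  
dock       0  57    72
garage    37  98    71
lab        0  83    26
add column warn_plus_4 = t['warn'] + 4:
status  fail  ok  warn  warn_plus_4
site                               
dock       0  57    72           76
garage    37  98    71           75
lab        0  83    26           30
take 2 rows with largest ok:
status  fail  ok  warn  warn_plus_4
site                               
garage    37  98    71           75
lab        0  83    26           30
Reading off the value at row 'garage', column 'warn_plus_4', we get 75.

75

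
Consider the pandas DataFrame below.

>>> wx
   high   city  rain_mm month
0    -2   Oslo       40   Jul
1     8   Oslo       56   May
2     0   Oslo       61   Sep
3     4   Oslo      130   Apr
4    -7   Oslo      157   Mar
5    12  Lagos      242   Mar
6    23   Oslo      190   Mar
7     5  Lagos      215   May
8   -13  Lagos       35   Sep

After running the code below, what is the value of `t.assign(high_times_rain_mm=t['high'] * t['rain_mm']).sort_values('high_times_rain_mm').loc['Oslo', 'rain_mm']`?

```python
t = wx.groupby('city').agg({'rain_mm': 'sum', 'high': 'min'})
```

634

group by city: sum(rain_mm), min(high):
       rain_mm  high
city                
Lagos      492   -13
Oslo       634    -7
add column high_times_rain_mm = t['high'] * t['rain_mm']:
       rain_mm  high  high_times_rain_mm
city                                    
Lagos      492   -13               -6396
Oslo       634    -7               -4438
sort by high_times_rain_mm:
       rain_mm  high  high_times_rain_mm
city                                    
Lagos      492   -13               -6396
Oslo       634    -7               -4438
Then the value at row 'Oslo', column 'rain_mm': 634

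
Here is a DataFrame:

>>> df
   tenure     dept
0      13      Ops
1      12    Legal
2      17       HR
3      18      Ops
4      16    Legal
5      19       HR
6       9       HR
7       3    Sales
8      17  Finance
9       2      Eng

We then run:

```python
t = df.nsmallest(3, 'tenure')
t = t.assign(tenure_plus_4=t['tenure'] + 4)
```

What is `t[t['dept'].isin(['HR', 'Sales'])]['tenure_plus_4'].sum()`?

take 3 rows with smallest tenure:
   tenure   dept
9       2    Eng
7       3  Sales
6       9     HR
add column tenure_plus_4 = t['tenure'] + 4:
   tenure   dept  tenure_plus_4
9       2    Eng              6
7       3  Sales              7
6       9     HR             13
filter rows where dept in ['HR', 'Sales']:
   tenure   dept  tenure_plus_4
7       3  Sales              7
6       9     HR             13
The sum of column 'tenure_plus_4' is 20.

20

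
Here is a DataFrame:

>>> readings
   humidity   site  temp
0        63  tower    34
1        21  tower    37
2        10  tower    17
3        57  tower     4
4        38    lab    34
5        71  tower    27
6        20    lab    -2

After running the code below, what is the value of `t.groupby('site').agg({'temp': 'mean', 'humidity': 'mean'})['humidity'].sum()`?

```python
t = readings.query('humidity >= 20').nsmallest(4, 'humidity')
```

filter rows where humidity >= 20:
   humidity   site  temp
0        63  tower    34
1        21  tower    37
3        57  tower     4
4        38    lab    34
5        71  tower    27
6        20    lab    -2
take 4 rows with smallest humidity:
   humidity   site  temp
6        20    lab    -2
1        21  tower    37
4        38    lab    34
3        57  tower     4
group by site: mean(temp), mean(humidity):
       temp  humidity
site                 
lab    16.0      29.0
tower  20.5      39.0
The sum of column 'humidity' is 68.0.

68.0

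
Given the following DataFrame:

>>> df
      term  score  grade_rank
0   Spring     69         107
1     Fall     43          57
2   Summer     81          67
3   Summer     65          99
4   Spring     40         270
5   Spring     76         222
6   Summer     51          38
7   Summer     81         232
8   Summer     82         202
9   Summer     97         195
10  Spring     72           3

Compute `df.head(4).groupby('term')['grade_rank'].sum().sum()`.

330

take first 4 rows:
     term  score  grade_rank
0  Spring     69         107
1    Fall     43          57
2  Summer     81          67
3  Summer     65          99
group by term, sum of grade_rank:
term
Fall       57
Spring    107
Summer    166
Name: grade_rank, dtype: int64
So sum() = 330.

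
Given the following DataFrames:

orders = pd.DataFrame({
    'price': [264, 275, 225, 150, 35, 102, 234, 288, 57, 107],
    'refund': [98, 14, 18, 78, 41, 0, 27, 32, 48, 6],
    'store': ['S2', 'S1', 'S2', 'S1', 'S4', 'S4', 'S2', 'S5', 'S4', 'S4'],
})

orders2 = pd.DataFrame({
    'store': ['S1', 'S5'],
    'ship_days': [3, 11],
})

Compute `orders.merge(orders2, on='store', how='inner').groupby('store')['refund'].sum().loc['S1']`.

92

merge on 'store' (how='inner') → 3 rows:
   price  refund store  ship_days
0    275      14    S1          3
1    150      78    S1          3
2    288      32    S5         11
group by store, sum of refund:
store
S1    92
S5    32
Name: refund, dtype: int64
Hence 92.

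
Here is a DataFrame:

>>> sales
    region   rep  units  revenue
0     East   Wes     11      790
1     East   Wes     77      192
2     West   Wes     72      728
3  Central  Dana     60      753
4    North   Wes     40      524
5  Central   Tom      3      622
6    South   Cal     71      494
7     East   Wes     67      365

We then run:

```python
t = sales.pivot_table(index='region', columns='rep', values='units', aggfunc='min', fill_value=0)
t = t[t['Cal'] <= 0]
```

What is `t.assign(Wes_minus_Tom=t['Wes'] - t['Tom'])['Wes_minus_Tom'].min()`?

-3

pivot: rows=region, cols=rep, min(units):
rep      Cal  Dana  Tom  Wes
region                      
Central    0    60    3    0
East       0     0    0   11
North      0     0    0   40
South     71     0    0    0
West       0     0    0   72
filter rows where Cal <= 0:
rep      Cal  Dana  Tom  Wes
region                      
Central    0    60    3    0
East       0     0    0   11
North      0     0    0   40
West       0     0    0   72
add column Wes_minus_Tom = t['Wes'] - t['Tom']:
rep      Cal  Dana  Tom  Wes  Wes_minus_Tom
region                                     
Central    0    60    3    0             -3
East       0     0    0   11             11
North      0     0    0   40             40
West       0     0    0   72             72
Then the min of column 'Wes_minus_Tom': -3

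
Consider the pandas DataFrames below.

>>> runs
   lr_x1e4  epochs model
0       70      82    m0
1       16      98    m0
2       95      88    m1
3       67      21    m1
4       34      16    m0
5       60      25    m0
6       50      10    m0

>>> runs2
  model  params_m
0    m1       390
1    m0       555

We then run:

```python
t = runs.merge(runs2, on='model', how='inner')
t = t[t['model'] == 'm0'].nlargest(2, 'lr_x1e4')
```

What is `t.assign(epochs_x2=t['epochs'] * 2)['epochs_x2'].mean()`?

107.0

merge on 'model' (how='inner') → 7 rows:
   lr_x1e4  epochs model  params_m
0       70      82    m0       555
1       16      98    m0       555
2       95      88    m1       390
3       67      21    m1       390
4       34      16    m0       555
5       60      25    m0       555
6       50      10    m0       555
filter rows where model == 'm0':
   lr_x1e4  epochs model  params_m
0       70      82    m0       555
1       16      98    m0       555
4       34      16    m0       555
5       60      25    m0       555
6       50      10    m0       555
take 2 rows with largest lr_x1e4:
   lr_x1e4  epochs model  params_m
0       70      82    m0       555
5       60      25    m0       555
add column epochs_x2 = t['epochs'] * 2:
   lr_x1e4  epochs model  params_m  epochs_x2
0       70      82    m0       555        164
5       60      25    m0       555         50
Taking the mean of column 'epochs_x2' gives 107.0.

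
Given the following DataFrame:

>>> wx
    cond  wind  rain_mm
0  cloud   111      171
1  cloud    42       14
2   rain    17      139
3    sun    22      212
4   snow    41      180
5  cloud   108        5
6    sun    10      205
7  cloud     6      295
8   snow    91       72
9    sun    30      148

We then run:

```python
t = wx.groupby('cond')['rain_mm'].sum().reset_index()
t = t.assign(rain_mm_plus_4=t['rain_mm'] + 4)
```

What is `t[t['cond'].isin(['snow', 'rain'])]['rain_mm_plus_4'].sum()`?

399

group by cond, sum of rain_mm:
cond
cloud    485
rain     139
snow     252
sun      565
Name: rain_mm, dtype: int64
reset_index():
    cond  rain_mm
0  cloud      485
1   rain      139
2   snow      252
3    sun      565
add column rain_mm_plus_4 = t['rain_mm'] + 4:
    cond  rain_mm  rain_mm_plus_4
0  cloud      485             489
1   rain      139             143
2   snow      252             256
3    sun      565             569
filter rows where cond in ['snow', 'rain']:
   cond  rain_mm  rain_mm_plus_4
1  rain      139             143
2  snow      252             256
Reading off the sum of column 'rain_mm_plus_4', we get 399.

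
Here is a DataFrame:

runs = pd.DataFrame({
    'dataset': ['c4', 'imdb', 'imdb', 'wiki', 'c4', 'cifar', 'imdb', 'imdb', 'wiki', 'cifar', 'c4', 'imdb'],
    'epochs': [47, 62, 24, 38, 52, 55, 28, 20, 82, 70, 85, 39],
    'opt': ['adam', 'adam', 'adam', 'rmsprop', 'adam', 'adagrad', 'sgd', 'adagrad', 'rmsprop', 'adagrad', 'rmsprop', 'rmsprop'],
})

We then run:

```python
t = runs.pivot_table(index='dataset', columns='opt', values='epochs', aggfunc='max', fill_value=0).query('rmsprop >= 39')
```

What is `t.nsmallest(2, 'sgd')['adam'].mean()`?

pivot: rows=dataset, cols=opt, max(epochs):
opt      adagrad  adam  rmsprop  sgd
dataset                             
c4             0    52       85    0
cifar         70     0        0    0
imdb          20    62       39   28
wiki           0     0       82    0
filter rows where rmsprop >= 39:
opt      adagrad  adam  rmsprop  sgd
dataset                             
c4             0    52       85    0
imdb          20    62       39   28
wiki           0     0       82    0
take 2 rows with smallest sgd:
opt      adagrad  adam  rmsprop  sgd
dataset                             
c4             0    52       85    0
wiki           0     0       82    0
mean of column 'adam' → 26.0

26.0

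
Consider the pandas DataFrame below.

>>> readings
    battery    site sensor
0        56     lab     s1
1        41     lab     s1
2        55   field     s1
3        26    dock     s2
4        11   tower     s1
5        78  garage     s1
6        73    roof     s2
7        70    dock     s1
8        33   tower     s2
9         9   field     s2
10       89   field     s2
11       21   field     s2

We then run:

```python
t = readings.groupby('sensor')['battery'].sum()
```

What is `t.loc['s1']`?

group by sensor, sum of battery:
sensor
s1    311
s2    251
Name: battery, dtype: int64
Reading off the value at index 's1', we get 311.

311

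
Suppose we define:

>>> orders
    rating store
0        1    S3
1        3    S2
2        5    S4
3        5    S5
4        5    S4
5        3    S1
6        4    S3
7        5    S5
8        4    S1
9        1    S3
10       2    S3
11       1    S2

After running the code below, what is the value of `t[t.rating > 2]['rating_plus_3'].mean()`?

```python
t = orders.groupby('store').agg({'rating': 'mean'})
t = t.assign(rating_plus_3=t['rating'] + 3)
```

7.5

group by store, mean of rating:
       rating
store        
S1        3.5
S2        2.0
S3        2.0
S4        5.0
S5        5.0
add column rating_plus_3 = t['rating'] + 3:
       rating  rating_plus_3
store                       
S1        3.5            6.5
S2        2.0            5.0
S3        2.0            5.0
S4        5.0            8.0
S5        5.0            8.0
filter rows where rating > 2:
       rating  rating_plus_3
store                       
S1        3.5            6.5
S4        5.0            8.0
S5        5.0            8.0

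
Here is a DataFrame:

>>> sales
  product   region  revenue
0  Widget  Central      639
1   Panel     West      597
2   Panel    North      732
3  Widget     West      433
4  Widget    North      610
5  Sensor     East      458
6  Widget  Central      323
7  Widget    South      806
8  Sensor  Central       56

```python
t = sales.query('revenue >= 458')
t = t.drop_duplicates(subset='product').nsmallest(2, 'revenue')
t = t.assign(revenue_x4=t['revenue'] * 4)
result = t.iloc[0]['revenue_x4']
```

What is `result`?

1832

filter rows where revenue >= 458:
  product   region  revenue
0  Widget  Central      639
1   Panel     West      597
2   Panel    North      732
4  Widget    North      610
5  Sensor     East      458
7  Widget    South      806
drop duplicate product (keep=first):
  product   region  revenue
0  Widget  Central      639
1   Panel     West      597
5  Sensor     East      458
take 2 rows with smallest revenue:
  product region  revenue
5  Sensor   East      458
1   Panel   West      597
add column revenue_x4 = t['revenue'] * 4:
  product region  revenue  revenue_x4
5  Sensor   East      458        1832
1   Panel   West      597        2388
So iloc[0]['revenue_x4'] = 1832.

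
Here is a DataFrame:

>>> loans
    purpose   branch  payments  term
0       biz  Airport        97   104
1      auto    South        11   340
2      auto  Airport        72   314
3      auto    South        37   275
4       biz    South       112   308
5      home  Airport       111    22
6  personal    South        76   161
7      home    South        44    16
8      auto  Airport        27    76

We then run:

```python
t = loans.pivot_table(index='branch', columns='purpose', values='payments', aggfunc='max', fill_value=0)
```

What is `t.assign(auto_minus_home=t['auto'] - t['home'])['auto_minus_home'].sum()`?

-46

pivot: rows=branch, cols=purpose, max(payments):
purpose  auto  biz  home  personal
branch                            
Airport    72   97   111         0
South      37  112    44        76
add column auto_minus_home = t['auto'] - t['home']:
purpose  auto  biz  home  personal  auto_minus_home
branch                                             
Airport    72   97   111         0              -39
South      37  112    44        76               -7
Then the sum of column 'auto_minus_home': -46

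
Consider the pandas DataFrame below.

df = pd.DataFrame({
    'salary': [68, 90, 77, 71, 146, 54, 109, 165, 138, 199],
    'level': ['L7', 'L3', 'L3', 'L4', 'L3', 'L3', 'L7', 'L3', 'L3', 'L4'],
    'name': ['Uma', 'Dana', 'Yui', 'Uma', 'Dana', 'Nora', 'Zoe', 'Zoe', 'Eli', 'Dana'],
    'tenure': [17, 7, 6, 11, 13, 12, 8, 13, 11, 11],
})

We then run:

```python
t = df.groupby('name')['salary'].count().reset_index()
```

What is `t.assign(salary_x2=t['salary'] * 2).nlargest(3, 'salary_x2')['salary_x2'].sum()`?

group by name, count of salary:
name
Dana    3
Eli     1
Nora    1
Uma     2
Yui     1
Zoe     2
Name: salary, dtype: int64
reset_index():
   name  salary
0  Dana       3
1   Eli       1
2  Nora       1
3   Uma       2
4   Yui       1
5   Zoe       2
add column salary_x2 = t['salary'] * 2:
   name  salary  salary_x2
0  Dana       3          6
1   Eli       1          2
2  Nora       1          2
3   Uma       2          4
4   Yui       1          2
5   Zoe       2          4
take 3 rows with largest salary_x2:
   name  salary  salary_x2
0  Dana       3          6
3   Uma       2          4
5   Zoe       2          4
sum of column 'salary_x2' → 14

14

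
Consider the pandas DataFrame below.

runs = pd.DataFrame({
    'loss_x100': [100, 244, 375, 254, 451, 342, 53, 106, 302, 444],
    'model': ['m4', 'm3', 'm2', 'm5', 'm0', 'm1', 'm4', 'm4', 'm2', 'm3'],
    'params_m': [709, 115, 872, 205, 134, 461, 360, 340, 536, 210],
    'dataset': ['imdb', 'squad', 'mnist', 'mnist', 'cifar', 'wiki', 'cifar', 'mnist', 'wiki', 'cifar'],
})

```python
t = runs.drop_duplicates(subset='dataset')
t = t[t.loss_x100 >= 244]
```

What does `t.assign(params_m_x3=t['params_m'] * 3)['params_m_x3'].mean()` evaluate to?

1186.5

drop duplicate dataset (keep=first):
   loss_x100 model  params_m dataset
0        100    m4       709    imdb
1        244    m3       115   squad
2        375    m2       872   mnist
4        451    m0       134   cifar
5        342    m1       461    wiki
filter rows where loss_x100 >= 244:
   loss_x100 model  params_m dataset
1        244    m3       115   squad
2        375    m2       872   mnist
4        451    m0       134   cifar
5        342    m1       461    wiki
add column params_m_x3 = t['params_m'] * 3:
   loss_x100 model  params_m dataset  params_m_x3
1        244    m3       115   squad          345
2        375    m2       872   mnist         2616
4        451    m0       134   cifar          402
5        342    m1       461    wiki         1383
Finally, mean of column 'params_m_x3' = 1186.5.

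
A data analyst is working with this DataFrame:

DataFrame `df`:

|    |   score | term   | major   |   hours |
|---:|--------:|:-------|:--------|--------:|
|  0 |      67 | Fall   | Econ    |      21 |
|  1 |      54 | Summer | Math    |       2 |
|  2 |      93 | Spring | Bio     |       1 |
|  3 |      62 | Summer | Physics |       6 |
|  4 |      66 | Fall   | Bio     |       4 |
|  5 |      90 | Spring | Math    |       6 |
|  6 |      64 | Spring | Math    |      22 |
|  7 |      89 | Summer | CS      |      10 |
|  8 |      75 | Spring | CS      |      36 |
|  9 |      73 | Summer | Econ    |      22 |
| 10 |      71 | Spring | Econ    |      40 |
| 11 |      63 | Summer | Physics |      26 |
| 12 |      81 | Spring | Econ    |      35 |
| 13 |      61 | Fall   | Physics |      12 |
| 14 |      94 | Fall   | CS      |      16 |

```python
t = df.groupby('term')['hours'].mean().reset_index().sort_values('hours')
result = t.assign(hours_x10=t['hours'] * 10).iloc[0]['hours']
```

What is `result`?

13.2

group by term, mean of hours:
term
Fall      13.250000
Spring    23.333333
Summer    13.200000
Name: hours, dtype: float64
reset_index():
     term      hours
0    Fall  13.250000
1  Spring  23.333333
2  Summer  13.200000
sort by hours:
     term      hours
2  Summer  13.200000
0    Fall  13.250000
1  Spring  23.333333
add column hours_x10 = t['hours'] * 10:
     term      hours   hours_x10
2  Summer  13.200000  132.000000
0    Fall  13.250000  132.500000
1  Spring  23.333333  233.333333
value at position 0, column 'hours' → 13.2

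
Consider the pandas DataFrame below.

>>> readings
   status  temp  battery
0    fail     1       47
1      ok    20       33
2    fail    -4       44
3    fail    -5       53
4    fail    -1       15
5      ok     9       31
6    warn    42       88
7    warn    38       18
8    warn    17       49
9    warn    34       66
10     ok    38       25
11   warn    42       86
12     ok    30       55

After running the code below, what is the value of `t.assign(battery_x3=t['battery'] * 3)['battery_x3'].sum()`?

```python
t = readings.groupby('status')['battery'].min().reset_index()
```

174

group by status, min of battery:
status
fail    15
ok      25
warn    18
Name: battery, dtype: int64
reset_index():
  status  battery
0   fail       15
1     ok       25
2   warn       18
add column battery_x3 = t['battery'] * 3:
  status  battery  battery_x3
0   fail       15          45
1     ok       25          75
2   warn       18          54
Finally, sum of column 'battery_x3' = 174.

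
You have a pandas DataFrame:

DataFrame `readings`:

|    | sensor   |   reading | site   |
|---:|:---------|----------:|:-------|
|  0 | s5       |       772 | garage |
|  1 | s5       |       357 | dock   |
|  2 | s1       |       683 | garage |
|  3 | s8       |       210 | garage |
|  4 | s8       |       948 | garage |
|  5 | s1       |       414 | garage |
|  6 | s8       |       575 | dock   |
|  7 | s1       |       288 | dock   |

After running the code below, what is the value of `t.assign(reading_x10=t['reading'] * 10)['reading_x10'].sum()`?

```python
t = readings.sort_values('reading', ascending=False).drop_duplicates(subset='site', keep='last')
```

sort by reading descending:
  sensor  reading    site
4     s8      948  garage
0     s5      772  garage
2     s1      683  garage
6     s8      575    dock
5     s1      414  garage
1     s5      357    dock
7     s1      288    dock
3     s8      210  garage
drop duplicate site (keep=last):
  sensor  reading    site
7     s1      288    dock
3     s8      210  garage
add column reading_x10 = t['reading'] * 10:
  sensor  reading    site  reading_x10
7     s1      288    dock         2880
3     s8      210  garage         2100
Taking the sum of column 'reading_x10' gives 4980.

4980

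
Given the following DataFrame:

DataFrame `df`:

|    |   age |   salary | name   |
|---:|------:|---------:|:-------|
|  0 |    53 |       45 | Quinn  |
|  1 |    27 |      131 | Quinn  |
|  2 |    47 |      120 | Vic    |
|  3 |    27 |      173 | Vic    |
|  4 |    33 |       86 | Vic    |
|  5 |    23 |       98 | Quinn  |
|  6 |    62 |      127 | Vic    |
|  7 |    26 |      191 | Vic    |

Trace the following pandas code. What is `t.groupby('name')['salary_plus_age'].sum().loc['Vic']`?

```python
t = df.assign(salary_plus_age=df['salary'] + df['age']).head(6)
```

486

add column salary_plus_age = df['salary'] + df['age']:
   age  salary   name  salary_plus_age
0   53      45  Quinn               98
1   27     131  Quinn              158
2   47     120    Vic              167
3   27     173    Vic              200
4   33      86    Vic              119
5   23      98  Quinn              121
6   62     127    Vic              189
7   26     191    Vic              217
take first 6 rows:
   age  salary   name  salary_plus_age
0   53      45  Quinn               98
1   27     131  Quinn              158
2   47     120    Vic              167
3   27     173    Vic              200
4   33      86    Vic              119
5   23      98  Quinn              121
group by name, sum of salary_plus_age:
name
Quinn    377
Vic      486
Name: salary_plus_age, dtype: int64
Taking the value at index 'Vic' gives 486.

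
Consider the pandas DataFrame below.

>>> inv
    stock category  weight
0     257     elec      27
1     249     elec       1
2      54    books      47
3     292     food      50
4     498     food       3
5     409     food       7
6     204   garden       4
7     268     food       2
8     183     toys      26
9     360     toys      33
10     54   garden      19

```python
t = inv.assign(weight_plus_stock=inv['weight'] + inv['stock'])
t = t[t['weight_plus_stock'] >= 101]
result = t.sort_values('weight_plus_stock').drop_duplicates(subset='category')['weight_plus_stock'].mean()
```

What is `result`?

add column weight_plus_stock = inv['weight'] + inv['stock']:
    stock category  weight  weight_plus_stock
0     257     elec      27                284
1     249     elec       1                250
2      54    books      47                101
3     292     food      50                342
4     498     food       3                501
5     409     food       7                416
6     204   garden       4                208
7     268     food       2                270
8     183     toys      26                209
9     360     toys      33                393
10     54   garden      19                 73
filter rows where weight_plus_stock >= 101:
   stock category  weight  weight_plus_stock
0    257     elec      27                284
1    249     elec       1                250
2     54    books      47                101
3    292     food      50                342
4    498     food       3                501
5    409     food       7                416
6    204   garden       4                208
7    268     food       2                270
8    183     toys      26                209
9    360     toys      33                393
sort by weight_plus_stock:
   stock category  weight  weight_plus_stock
2     54    books      47                101
6    204   garden       4                208
8    183     toys      26                209
1    249     elec       1                250
7    268     food       2                270
0    257     elec      27                284
3    292     food      50                342
9    360     toys      33                393
5    409     food       7                416
4    498     food       3                501
drop duplicate category (keep=first):
   stock category  weight  weight_plus_stock
2     54    books      47                101
6    204   garden       4                208
8    183     toys      26                209
1    249     elec       1                250
7    268     food       2                270
Taking the mean of column 'weight_plus_stock' gives 207.6.

207.6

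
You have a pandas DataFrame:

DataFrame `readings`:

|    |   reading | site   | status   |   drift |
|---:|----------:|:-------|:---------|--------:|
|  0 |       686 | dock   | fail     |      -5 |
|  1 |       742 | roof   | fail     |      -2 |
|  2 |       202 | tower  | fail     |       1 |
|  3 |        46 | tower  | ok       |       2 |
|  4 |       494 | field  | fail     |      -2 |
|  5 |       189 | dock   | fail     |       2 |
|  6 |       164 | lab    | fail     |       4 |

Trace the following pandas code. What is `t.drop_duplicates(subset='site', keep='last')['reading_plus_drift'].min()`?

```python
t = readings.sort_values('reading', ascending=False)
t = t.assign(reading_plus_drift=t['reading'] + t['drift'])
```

sort by reading descending:
   reading   site status  drift
1      742   roof   fail     -2
0      686   dock   fail     -5
4      494  field   fail     -2
2      202  tower   fail      1
5      189   dock   fail      2
6      164    lab   fail      4
3       46  tower     ok      2
add column reading_plus_drift = t['reading'] + t['drift']:
   reading   site status  drift  reading_plus_drift
1      742   roof   fail     -2                 740
0      686   dock   fail     -5                 681
4      494  field   fail     -2                 492
2      202  tower   fail      1                 203
5      189   dock   fail      2                 191
6      164    lab   fail      4                 168
3       46  tower     ok      2                  48
drop duplicate site (keep=last):
   reading   site status  drift  reading_plus_drift
1      742   roof   fail     -2                 740
4      494  field   fail     -2                 492
5      189   dock   fail      2                 191
6      164    lab   fail      4                 168
3       46  tower     ok      2                  48

48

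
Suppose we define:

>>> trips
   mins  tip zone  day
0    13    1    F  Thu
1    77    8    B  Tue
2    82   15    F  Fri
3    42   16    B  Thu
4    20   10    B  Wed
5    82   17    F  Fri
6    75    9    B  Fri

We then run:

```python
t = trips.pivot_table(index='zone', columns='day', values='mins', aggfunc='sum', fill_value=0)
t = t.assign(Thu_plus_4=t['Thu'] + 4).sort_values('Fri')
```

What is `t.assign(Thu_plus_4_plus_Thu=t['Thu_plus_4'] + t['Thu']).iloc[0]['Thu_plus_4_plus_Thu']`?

pivot: rows=zone, cols=day, sum(mins):
day   Fri  Thu  Tue  Wed
zone                    
B      75   42   77   20
F     164   13    0    0
add column Thu_plus_4 = t['Thu'] + 4:
day   Fri  Thu  Tue  Wed  Thu_plus_4
zone                                
B      75   42   77   20          46
F     164   13    0    0          17
sort by Fri:
day   Fri  Thu  Tue  Wed  Thu_plus_4
zone                                
B      75   42   77   20          46
F     164   13    0    0          17
add column Thu_plus_4_plus_Thu = t['Thu_plus_4'] + t['Thu']:
day   Fri  Thu  Tue  Wed  Thu_plus_4  Thu_plus_4_plus_Thu
zone                                                     
B      75   42   77   20          46                   88
F     164   13    0    0          17                   30

88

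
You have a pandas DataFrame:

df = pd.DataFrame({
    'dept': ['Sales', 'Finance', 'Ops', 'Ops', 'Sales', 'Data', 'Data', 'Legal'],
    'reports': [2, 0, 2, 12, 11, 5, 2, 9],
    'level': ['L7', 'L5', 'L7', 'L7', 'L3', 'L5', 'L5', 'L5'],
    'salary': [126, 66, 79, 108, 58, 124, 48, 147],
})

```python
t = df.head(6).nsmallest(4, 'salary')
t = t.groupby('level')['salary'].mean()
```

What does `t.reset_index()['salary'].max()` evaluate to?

93.5

take first 6 rows:
      dept  reports level  salary
0    Sales        2    L7     126
1  Finance        0    L5      66
2      Ops        2    L7      79
3      Ops       12    L7     108
4    Sales       11    L3      58
5     Data        5    L5     124
take 4 rows with smallest salary:
      dept  reports level  salary
4    Sales       11    L3      58
1  Finance        0    L5      66
2      Ops        2    L7      79
3      Ops       12    L7     108
group by level, mean of salary:
level
L3    58.0
L5    66.0
L7    93.5
Name: salary, dtype: float64
reset_index():
  level  salary
0    L3    58.0
1    L5    66.0
2    L7    93.5
Finally, max of column 'salary' = 93.5.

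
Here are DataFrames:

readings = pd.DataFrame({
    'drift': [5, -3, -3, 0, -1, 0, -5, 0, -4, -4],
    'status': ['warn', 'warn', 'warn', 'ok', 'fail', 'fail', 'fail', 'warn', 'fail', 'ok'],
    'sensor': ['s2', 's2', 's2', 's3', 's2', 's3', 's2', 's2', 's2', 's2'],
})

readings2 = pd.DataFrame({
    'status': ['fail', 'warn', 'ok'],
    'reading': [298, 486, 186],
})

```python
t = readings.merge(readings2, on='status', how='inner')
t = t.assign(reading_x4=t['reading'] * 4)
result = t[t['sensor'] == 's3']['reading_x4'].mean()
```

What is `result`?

merge on 'status' (how='inner') → 10 rows:
   drift status sensor  reading
0      5   warn     s2      486
1     -3   warn     s2      486
2     -3   warn     s2      486
3      0     ok     s3      186
4     -1   fail     s2      298
5      0   fail     s3      298
6     -5   fail     s2      298
7      0   warn     s2      486
8     -4   fail     s2      298
9     -4     ok     s2      186
add column reading_x4 = t['reading'] * 4:
   drift status sensor  reading  reading_x4
0      5   warn     s2      486        1944
1     -3   warn     s2      486        1944
2     -3   warn     s2      486        1944
3      0     ok     s3      186         744
4     -1   fail     s2      298        1192
5      0   fail     s3      298        1192
6     -5   fail     s2      298        1192
7      0   warn     s2      486        1944
8     -4   fail     s2      298        1192
9     -4     ok     s2      186         744
filter rows where sensor == 's3':
   drift status sensor  reading  reading_x4
3      0     ok     s3      186         744
5      0   fail     s3      298        1192
Finally, mean of column 'reading_x4' = 968.0.

968.0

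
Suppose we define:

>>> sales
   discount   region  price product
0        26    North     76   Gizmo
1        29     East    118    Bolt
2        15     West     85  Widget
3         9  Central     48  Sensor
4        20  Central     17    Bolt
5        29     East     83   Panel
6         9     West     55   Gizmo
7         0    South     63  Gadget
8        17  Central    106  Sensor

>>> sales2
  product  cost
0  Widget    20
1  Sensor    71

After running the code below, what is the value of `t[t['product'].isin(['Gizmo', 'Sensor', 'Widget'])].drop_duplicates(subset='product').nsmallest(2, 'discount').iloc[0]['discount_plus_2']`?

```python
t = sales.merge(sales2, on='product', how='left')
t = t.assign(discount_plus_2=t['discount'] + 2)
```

merge on 'product' (how='left') → 9 rows:
   discount   region  price product  cost
0        26    North     76   Gizmo   NaN
1        29     East    118    Bolt   NaN
2        15     West     85  Widget  20.0
3         9  Central     48  Sensor  71.0
4        20  Central     17    Bolt   NaN
5        29     East     83   Panel   NaN
6         9     West     55   Gizmo   NaN
7         0    South     63  Gadget   NaN
8        17  Central    106  Sensor  71.0
add column discount_plus_2 = t['discount'] + 2:
   discount   region  price product  cost  discount_plus_2
0        26    North     76   Gizmo   NaN               28
1        29     East    118    Bolt   NaN               31
2        15     West     85  Widget  20.0               17
3         9  Central     48  Sensor  71.0               11
4        20  Central     17    Bolt   NaN               22
5        29     East     83   Panel   NaN               31
6         9     West     55   Gizmo   NaN               11
7         0    South     63  Gadget   NaN                2
8        17  Central    106  Sensor  71.0               19
filter rows where product in ['Gizmo', 'Sensor', 'Widget']:
   discount   region  price product  cost  discount_plus_2
0        26    North     76   Gizmo   NaN               28
2        15     West     85  Widget  20.0               17
3         9  Central     48  Sensor  71.0               11
6         9     West     55   Gizmo   NaN               11
8        17  Central    106  Sensor  71.0               19
drop duplicate product (keep=first):
   discount   region  price product  cost  discount_plus_2
0        26    North     76   Gizmo   NaN               28
2        15     West     85  Widget  20.0               17
3         9  Central     48  Sensor  71.0               11
take 2 rows with smallest discount:
   discount   region  price product  cost  discount_plus_2
3         9  Central     48  Sensor  71.0               11
2        15     West     85  Widget  20.0               17
Finally, value at position 0, column 'discount_plus_2' = 11.

11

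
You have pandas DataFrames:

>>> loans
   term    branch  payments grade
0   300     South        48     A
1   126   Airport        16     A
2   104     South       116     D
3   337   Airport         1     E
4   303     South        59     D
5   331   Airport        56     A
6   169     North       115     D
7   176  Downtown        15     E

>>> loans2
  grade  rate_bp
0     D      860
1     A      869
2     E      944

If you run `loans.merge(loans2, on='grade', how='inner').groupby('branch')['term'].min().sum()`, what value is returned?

575

merge on 'grade' (how='inner') → 8 rows:
   term    branch  payments grade  rate_bp
0   300     South        48     A      869
1   126   Airport        16     A      869
2   104     South       116     D      860
3   337   Airport         1     E      944
4   303     South        59     D      860
5   331   Airport        56     A      869
6   169     North       115     D      860
7   176  Downtown        15     E      944
group by branch, min of term:
branch
Airport     126
Downtown    176
North       169
South       104
Name: term, dtype: int64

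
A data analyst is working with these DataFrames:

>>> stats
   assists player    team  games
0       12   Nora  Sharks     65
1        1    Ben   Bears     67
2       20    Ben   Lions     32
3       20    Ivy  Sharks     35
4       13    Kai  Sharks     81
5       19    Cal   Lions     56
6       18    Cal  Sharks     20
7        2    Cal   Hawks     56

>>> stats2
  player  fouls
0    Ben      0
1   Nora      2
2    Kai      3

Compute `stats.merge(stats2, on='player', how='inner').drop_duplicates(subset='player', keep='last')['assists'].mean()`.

15.0

merge on 'player' (how='inner') → 4 rows:
   assists player    team  games  fouls
0       12   Nora  Sharks     65      2
1        1    Ben   Bears     67      0
2       20    Ben   Lions     32      0
3       13    Kai  Sharks     81      3
drop duplicate player (keep=last):
   assists player    team  games  fouls
0       12   Nora  Sharks     65      2
2       20    Ben   Lions     32      0
3       13    Kai  Sharks     81      3
Taking the mean of column 'assists' gives 15.0.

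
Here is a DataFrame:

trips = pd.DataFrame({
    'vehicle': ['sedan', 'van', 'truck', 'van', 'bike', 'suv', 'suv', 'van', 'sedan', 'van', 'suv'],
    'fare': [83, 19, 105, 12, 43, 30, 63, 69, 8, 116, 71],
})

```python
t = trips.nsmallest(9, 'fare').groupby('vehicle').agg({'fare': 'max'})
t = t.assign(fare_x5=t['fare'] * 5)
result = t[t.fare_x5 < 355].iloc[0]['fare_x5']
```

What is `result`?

take 9 rows with smallest fare:
   vehicle  fare
8    sedan     8
3      van    12
1      van    19
5      suv    30
4     bike    43
6      suv    63
7      van    69
10     suv    71
0    sedan    83
group by vehicle, max of fare:
         fare
vehicle      
bike       43
sedan      83
suv        71
van        69
add column fare_x5 = t['fare'] * 5:
         fare  fare_x5
vehicle               
bike       43      215
sedan      83      415
suv        71      355
van        69      345
filter rows where fare_x5 < 355:
         fare  fare_x5
vehicle               
bike       43      215
van        69      345
Then the value at position 0, column 'fare_x5': 215

215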